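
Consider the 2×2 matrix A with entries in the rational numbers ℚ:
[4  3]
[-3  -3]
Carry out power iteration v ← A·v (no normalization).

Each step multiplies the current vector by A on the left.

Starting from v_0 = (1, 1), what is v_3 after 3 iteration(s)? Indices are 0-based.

v_3 = (31, -21)

v_0 = (1, 1).
v_1 = A·v_0 = (7, -6).
v_2 = A·v_1 = (10, -3).
v_3 = A·v_2 = (31, -21).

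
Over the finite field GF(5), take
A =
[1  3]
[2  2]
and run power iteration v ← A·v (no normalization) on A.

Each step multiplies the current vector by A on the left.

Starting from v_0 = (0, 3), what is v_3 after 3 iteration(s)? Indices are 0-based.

v_0 = (0, 3).
v_1 = A·v_0 = (4, 1).
v_2 = A·v_1 = (2, 0).
v_3 = A·v_2 = (2, 4).

v_3 = (2, 4)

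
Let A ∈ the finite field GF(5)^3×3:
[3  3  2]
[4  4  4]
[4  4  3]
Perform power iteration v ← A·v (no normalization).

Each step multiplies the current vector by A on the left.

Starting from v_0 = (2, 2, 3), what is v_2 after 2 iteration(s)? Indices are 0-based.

v_0 = (2, 2, 3).
v_1 = A·v_0 = (3, 3, 0).
v_2 = A·v_1 = (3, 4, 4).

v_2 = (3, 4, 4)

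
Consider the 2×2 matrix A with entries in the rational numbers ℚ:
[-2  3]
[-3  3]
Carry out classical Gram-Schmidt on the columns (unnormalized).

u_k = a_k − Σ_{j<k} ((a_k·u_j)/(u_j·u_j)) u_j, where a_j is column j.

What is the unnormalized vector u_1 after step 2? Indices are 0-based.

Step 1: u_0 = a_0 = (-2, -3).
Step 2: u_1 = a_1 − (-15/13)·u_0 = (9/13, -6/13).

u_1 = (9/13, -6/13)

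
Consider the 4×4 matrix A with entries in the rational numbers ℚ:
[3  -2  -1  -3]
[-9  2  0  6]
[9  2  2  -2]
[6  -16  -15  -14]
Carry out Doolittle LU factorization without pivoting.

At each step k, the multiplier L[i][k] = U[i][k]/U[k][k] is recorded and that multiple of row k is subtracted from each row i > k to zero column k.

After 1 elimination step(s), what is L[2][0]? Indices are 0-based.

L[2][0] = 3

Step 1: pivot at (0,0) is 3.
  row1 ← row1 − (-3)·row0  ⇒  L[1][0]=-3, U row1=(0, -4, -3, -3)
  row2 ← row2 − (3)·row0  ⇒  L[2][0]=3, U row2=(0, 8, 5, 7)
  row3 ← row3 − (2)·row0  ⇒  L[3][0]=2, U row3=(0, -12, -13, -8)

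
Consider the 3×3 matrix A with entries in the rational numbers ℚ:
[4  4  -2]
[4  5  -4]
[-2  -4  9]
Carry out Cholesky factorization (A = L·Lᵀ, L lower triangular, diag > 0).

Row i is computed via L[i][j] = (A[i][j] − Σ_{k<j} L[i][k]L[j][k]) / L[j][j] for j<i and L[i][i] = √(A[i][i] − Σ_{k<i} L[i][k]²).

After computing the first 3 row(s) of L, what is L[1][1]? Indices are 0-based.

L[1][1] = 1

Step 1: L[0][0] = √(4) = 2.
  L[1][0] = (4) / L[0][0] = 2.
Step 2: L[1][1] = √(1) = 1.
  L[2][0] = (-2) / L[0][0] = -1.
  L[2][1] = (-2) / L[1][1] = -2.
Step 3: L[2][2] = √(4) = 2.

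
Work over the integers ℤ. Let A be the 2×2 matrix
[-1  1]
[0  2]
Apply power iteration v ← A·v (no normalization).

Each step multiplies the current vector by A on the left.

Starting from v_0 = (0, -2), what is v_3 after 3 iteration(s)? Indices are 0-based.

v_0 = (0, -2).
v_1 = A·v_0 = (-2, -4).
v_2 = A·v_1 = (-2, -8).
v_3 = A·v_2 = (-6, -16).

v_3 = (-6, -16)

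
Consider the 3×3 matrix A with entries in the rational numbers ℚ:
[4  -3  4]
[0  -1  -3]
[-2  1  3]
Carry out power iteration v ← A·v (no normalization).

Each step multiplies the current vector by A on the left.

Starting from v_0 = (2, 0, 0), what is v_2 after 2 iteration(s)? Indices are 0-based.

v_2 = (16, 12, -28)

v_0 = (2, 0, 0).
v_1 = A·v_0 = (8, 0, -4).
v_2 = A·v_1 = (16, 12, -28).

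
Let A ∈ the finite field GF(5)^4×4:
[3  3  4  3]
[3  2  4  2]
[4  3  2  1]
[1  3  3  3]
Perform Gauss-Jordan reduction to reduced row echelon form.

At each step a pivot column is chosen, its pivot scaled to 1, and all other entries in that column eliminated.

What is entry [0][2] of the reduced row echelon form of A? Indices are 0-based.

M[0][2] = 3

[1] R0 /= 3  ⇒  (1, 1, 3, 1)
     R1 -= 3·R0  ⇒  (0, 4, 0, 4)
     R2 -= 4·R0  ⇒  (0, 4, 0, 2)
     R3 -= 1·R0  ⇒  (0, 2, 0, 2)
[2] R1 /= 4  ⇒  (0, 1, 0, 1)
     R0 -= 1·R1  ⇒  (1, 0, 3, 0)
     R2 -= 4·R1  ⇒  (0, 0, 0, 3)
     R3 -= 2·R1  ⇒  (0, 0, 0, 0)
column 2 empty below row 2
[3] R2 /= 3  ⇒  (0, 0, 0, 1)
     R1 -= 1·R2  ⇒  (0, 1, 0, 0)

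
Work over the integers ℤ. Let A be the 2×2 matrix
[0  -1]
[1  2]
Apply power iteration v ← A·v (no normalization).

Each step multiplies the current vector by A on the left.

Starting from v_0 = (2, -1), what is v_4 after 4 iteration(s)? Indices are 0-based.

v_4 = (-2, 3)

v_0 = (2, -1).
v_1 = A·v_0 = (1, 0).
v_2 = A·v_1 = (0, 1).
v_3 = A·v_2 = (-1, 2).
v_4 = A·v_3 = (-2, 3).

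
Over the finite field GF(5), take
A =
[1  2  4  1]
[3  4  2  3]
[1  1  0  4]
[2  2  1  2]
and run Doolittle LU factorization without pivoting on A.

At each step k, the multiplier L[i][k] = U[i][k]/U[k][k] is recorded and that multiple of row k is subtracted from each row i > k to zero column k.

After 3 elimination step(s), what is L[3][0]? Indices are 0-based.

[col 0] pivot 1
  R1 -= 3*R0 → (0, 3, 0, 0)  (L[1][0] := 3)
  R2 -= 1*R0 → (0, 4, 1, 3)  (L[2][0] := 1)
  R3 -= 2*R0 → (0, 3, 3, 0)  (L[3][0] := 2)
[col 1] pivot 3
  R2 -= 3*R1 → (0, 0, 1, 3)  (L[2][1] := 3)
  R3 -= 1*R1 → (0, 0, 3, 0)  (L[3][1] := 1)
[col 2] pivot 1
  R3 -= 3*R2 → (0, 0, 0, 1)  (L[3][2] := 3)

L[3][0] = 2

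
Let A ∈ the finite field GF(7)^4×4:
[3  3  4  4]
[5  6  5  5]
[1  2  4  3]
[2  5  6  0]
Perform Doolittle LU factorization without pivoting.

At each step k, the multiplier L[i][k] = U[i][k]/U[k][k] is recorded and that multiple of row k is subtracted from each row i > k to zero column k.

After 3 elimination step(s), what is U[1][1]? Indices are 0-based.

U[1][1] = 1

k=0: U[0][0]=3
  eliminate (1,0): mult=4, new row 1: (0, 1, 3, 3); set L[1][0]=4
  eliminate (2,0): mult=5, new row 2: (0, 1, 5, 4); set L[2][0]=5
  eliminate (3,0): mult=3, new row 3: (0, 3, 1, 2); set L[3][0]=3
k=1: U[1][1]=1
  eliminate (2,1): mult=1, new row 2: (0, 0, 2, 1); set L[2][1]=1
  eliminate (3,1): mult=3, new row 3: (0, 0, 6, 0); set L[3][1]=3
k=2: U[2][2]=2
  eliminate (3,2): mult=3, new row 3: (0, 0, 0, 4); set L[3][2]=3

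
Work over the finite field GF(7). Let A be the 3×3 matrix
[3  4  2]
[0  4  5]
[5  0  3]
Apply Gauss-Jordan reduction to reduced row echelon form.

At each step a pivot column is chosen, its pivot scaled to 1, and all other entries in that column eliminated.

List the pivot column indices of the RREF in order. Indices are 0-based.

pivot columns: 0, 1, 2

step 1: normalize row 0 (÷3) = (1, 6, 3)
  row 2: subtract 5×row0 = (0, 5, 2)
step 2: normalize row 1 (÷4) = (0, 1, 3)
  row 0: subtract 6×row1 = (1, 0, 6)
  row 2: subtract 5×row1 = (0, 0, 1)
step 3: normalize row 2 (÷1) = (0, 0, 1)
  row 0: subtract 6×row2 = (1, 0, 0)
  row 1: subtract 3×row2 = (0, 1, 0)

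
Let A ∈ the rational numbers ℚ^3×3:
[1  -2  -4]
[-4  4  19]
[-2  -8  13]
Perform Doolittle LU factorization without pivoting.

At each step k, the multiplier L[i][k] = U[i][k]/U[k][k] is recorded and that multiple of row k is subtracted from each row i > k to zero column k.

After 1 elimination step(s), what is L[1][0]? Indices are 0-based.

L[1][0] = -4

k=0: U[0][0]=1
  eliminate (1,0): mult=-4, new row 1: (0, -4, 3); set L[1][0]=-4
  eliminate (2,0): mult=-2, new row 2: (0, -12, 5); set L[2][0]=-2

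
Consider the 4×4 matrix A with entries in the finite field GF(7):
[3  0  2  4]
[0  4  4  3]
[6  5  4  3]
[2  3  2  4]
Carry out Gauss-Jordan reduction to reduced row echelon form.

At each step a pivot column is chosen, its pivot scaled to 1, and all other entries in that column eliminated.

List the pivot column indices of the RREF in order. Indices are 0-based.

[1] R0 /= 3  ⇒  (1, 0, 3, 6)
     R2 -= 6·R0  ⇒  (0, 5, 0, 2)
     R3 -= 2·R0  ⇒  (0, 3, 3, 6)
[2] R1 /= 4  ⇒  (0, 1, 1, 6)
     R2 -= 5·R1  ⇒  (0, 0, 2, 0)
     R3 -= 3·R1  ⇒  (0, 0, 0, 2)
[3] R2 /= 2  ⇒  (0, 0, 1, 0)
     R0 -= 3·R2  ⇒  (1, 0, 0, 6)
     R1 -= 1·R2  ⇒  (0, 1, 0, 6)
[4] R3 /= 2  ⇒  (0, 0, 0, 1)
     R0 -= 6·R3  ⇒  (1, 0, 0, 0)
     R1 -= 6·R3  ⇒  (0, 1, 0, 0)

pivot columns: 0, 1, 2, 3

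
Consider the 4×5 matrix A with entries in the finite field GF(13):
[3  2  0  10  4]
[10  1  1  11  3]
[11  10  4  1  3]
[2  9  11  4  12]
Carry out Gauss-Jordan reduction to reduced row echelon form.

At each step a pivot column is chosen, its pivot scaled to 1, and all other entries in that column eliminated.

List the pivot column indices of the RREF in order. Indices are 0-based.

pivot columns: 0, 1, 2, 3

[1] R0 /= 3  ⇒  (1, 5, 0, 12, 10)
     R1 -= 10·R0  ⇒  (0, 3, 1, 8, 7)
     R2 -= 11·R0  ⇒  (0, 7, 4, 12, 10)
     R3 -= 2·R0  ⇒  (0, 12, 11, 6, 5)
[2] R1 /= 3  ⇒  (0, 1, 9, 7, 11)
     R0 -= 5·R1  ⇒  (1, 0, 7, 3, 7)
     R2 -= 7·R1  ⇒  (0, 0, 6, 2, 11)
     R3 -= 12·R1  ⇒  (0, 0, 7, 0, 3)
[3] R2 /= 6  ⇒  (0, 0, 1, 9, 4)
     R0 -= 7·R2  ⇒  (1, 0, 0, 5, 5)
     R1 -= 9·R2  ⇒  (0, 1, 0, 4, 1)
     R3 -= 7·R2  ⇒  (0, 0, 0, 2, 1)
[4] R3 /= 2  ⇒  (0, 0, 0, 1, 7)
     R0 -= 5·R3  ⇒  (1, 0, 0, 0, 9)
     R1 -= 4·R3  ⇒  (0, 1, 0, 0, 12)
     R2 -= 9·R3  ⇒  (0, 0, 1, 0, 6)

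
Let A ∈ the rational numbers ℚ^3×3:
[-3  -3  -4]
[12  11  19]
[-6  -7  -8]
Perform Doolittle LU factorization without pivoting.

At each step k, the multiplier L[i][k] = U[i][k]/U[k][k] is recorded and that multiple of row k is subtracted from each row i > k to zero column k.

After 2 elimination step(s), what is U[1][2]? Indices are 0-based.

k=0: U[0][0]=-3
  eliminate (1,0): mult=-4, new row 1: (0, -1, 3); set L[1][0]=-4
  eliminate (2,0): mult=2, new row 2: (0, -1, 0); set L[2][0]=2
k=1: U[1][1]=-1
  eliminate (2,1): mult=1, new row 2: (0, 0, -3); set L[2][1]=1

U[1][2] = 3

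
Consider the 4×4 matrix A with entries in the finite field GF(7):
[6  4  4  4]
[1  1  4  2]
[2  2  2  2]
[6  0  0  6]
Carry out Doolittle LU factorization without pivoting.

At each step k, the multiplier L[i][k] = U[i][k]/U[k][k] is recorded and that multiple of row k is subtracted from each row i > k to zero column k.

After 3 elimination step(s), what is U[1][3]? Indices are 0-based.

k=0: U[0][0]=6
  eliminate (1,0): mult=6, new row 1: (0, 5, 1, 6); set L[1][0]=6
  eliminate (2,0): mult=5, new row 2: (0, 3, 3, 3); set L[2][0]=5
  eliminate (3,0): mult=1, new row 3: (0, 3, 3, 2); set L[3][0]=1
k=1: U[1][1]=5
  eliminate (2,1): mult=2, new row 2: (0, 0, 1, 5); set L[2][1]=2
  eliminate (3,1): mult=2, new row 3: (0, 0, 1, 4); set L[3][1]=2
k=2: U[2][2]=1
  eliminate (3,2): mult=1, new row 3: (0, 0, 0, 6); set L[3][2]=1

U[1][3] = 6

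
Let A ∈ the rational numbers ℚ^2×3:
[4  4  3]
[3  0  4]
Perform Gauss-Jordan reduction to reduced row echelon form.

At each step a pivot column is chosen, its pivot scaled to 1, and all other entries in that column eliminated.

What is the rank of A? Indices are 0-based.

pivot(0,0)=4: scale R0 → (1, 1, 3/4)
  clear (1,0): R1 −= (3)R0 → (0, -3, 7/4)
pivot(1,1)=-3: scale R1 → (0, 1, -7/12)
  clear (0,1): R0 −= (1)R1 → (1, 0, 4/3)

rank = 2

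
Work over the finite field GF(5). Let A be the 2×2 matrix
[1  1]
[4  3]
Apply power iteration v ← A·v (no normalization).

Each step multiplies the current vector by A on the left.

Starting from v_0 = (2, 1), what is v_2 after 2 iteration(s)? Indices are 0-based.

v_0 = (2, 1).
v_1 = A·v_0 = (3, 1).
v_2 = A·v_1 = (4, 0).

v_2 = (4, 0)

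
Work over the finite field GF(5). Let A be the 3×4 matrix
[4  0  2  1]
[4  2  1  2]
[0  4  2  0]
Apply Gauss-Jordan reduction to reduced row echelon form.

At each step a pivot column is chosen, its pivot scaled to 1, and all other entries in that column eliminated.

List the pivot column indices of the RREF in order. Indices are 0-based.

pivot columns: 0, 1, 2

pivot(0,0)=4: scale R0 → (1, 0, 3, 4)
  clear (1,0): R1 −= (4)R0 → (0, 2, 4, 1)
pivot(1,1)=2: scale R1 → (0, 1, 2, 3)
  clear (2,1): R2 −= (4)R1 → (0, 0, 4, 3)
pivot(2,2)=4: scale R2 → (0, 0, 1, 2)
  clear (0,2): R0 −= (3)R2 → (1, 0, 0, 3)
  clear (1,2): R1 −= (2)R2 → (0, 1, 0, 4)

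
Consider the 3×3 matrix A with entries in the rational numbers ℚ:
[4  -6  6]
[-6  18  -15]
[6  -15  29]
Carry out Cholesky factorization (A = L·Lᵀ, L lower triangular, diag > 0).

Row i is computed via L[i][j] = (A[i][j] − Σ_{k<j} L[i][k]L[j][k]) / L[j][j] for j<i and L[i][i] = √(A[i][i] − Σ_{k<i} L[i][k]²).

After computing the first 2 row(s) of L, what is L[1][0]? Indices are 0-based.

Step 1: L[0][0] = √(4) = 2.
  L[1][0] = (-6) / L[0][0] = -3.
Step 2: L[1][1] = √(9) = 3.

L[1][0] = -3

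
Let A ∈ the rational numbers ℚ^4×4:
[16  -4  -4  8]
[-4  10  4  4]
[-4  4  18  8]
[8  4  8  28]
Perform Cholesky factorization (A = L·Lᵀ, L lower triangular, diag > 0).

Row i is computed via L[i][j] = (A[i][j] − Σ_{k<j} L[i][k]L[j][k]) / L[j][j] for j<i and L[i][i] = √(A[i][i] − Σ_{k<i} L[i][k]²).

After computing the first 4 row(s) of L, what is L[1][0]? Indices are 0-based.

Step 1: L[0][0] = √(16) = 4.
  L[1][0] = (-4) / L[0][0] = -1.
Step 2: L[1][1] = √(9) = 3.
  L[2][0] = (-4) / L[0][0] = -1.
  L[2][1] = (3) / L[1][1] = 1.
Step 3: L[2][2] = √(16) = 4.
  L[3][0] = (8) / L[0][0] = 2.
  L[3][1] = (6) / L[1][1] = 2.
  L[3][2] = (8) / L[2][2] = 2.
Step 4: L[3][3] = √(16) = 4.

L[1][0] = -1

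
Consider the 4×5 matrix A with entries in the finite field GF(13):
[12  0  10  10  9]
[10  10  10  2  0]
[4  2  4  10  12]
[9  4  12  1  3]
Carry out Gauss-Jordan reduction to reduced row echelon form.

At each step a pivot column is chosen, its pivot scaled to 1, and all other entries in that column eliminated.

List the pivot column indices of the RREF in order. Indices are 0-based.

pivot columns: 0, 1, 2, 3

step 1: normalize row 0 (÷12) = (1, 0, 3, 3, 4)
  row 1: subtract 10×row0 = (0, 10, 6, 11, 12)
  row 2: subtract 4×row0 = (0, 2, 5, 11, 9)
  row 3: subtract 9×row0 = (0, 4, 11, 0, 6)
step 2: normalize row 1 (÷10) = (0, 1, 11, 5, 9)
  row 2: subtract 2×row1 = (0, 0, 9, 1, 4)
  row 3: subtract 4×row1 = (0, 0, 6, 6, 9)
step 3: normalize row 2 (÷9) = (0, 0, 1, 3, 12)
  row 0: subtract 3×row2 = (1, 0, 0, 7, 7)
  row 1: subtract 11×row2 = (0, 1, 0, 11, 7)
  row 3: subtract 6×row2 = (0, 0, 0, 1, 2)
step 4: normalize row 3 (÷1) = (0, 0, 0, 1, 2)
  row 0: subtract 7×row3 = (1, 0, 0, 0, 6)
  row 1: subtract 11×row3 = (0, 1, 0, 0, 11)
  row 2: subtract 3×row3 = (0, 0, 1, 0, 6)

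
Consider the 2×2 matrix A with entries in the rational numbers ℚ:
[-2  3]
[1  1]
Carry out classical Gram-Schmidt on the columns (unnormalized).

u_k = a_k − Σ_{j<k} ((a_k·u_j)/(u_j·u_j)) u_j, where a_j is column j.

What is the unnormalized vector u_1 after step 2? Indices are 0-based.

Step 1: u_0 = a_0 = (-2, 1).
Step 2: u_1 = a_1 − (-1)·u_0 = (1, 2).

u_1 = (1, 2)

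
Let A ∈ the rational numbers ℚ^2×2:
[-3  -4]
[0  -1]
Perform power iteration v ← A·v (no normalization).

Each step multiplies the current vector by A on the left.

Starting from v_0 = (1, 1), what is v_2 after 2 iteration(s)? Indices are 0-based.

v_2 = (25, 1)

v_0 = (1, 1).
v_1 = A·v_0 = (-7, -1).
v_2 = A·v_1 = (25, 1).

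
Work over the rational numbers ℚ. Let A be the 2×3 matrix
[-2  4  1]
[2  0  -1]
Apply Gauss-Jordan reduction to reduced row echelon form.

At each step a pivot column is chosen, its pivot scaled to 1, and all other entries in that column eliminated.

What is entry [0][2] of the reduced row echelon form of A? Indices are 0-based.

M[0][2] = -1/2

pivot(0,0)=-2: scale R0 → (1, -2, -1/2)
  clear (1,0): R1 −= (2)R0 → (0, 4, 0)
pivot(1,1)=4: scale R1 → (0, 1, 0)
  clear (0,1): R0 −= (-2)R1 → (1, 0, -1/2)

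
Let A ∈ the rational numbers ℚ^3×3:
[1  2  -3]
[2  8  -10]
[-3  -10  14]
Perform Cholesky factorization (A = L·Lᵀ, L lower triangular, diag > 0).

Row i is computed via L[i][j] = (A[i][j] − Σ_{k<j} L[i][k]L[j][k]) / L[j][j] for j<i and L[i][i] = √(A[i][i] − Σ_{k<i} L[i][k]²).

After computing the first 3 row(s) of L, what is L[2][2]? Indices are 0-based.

L[2][2] = 1

Step 1: L[0][0] = √(1) = 1.
  L[1][0] = (2) / L[0][0] = 2.
Step 2: L[1][1] = √(4) = 2.
  L[2][0] = (-3) / L[0][0] = -3.
  L[2][1] = (-4) / L[1][1] = -2.
Step 3: L[2][2] = √(1) = 1.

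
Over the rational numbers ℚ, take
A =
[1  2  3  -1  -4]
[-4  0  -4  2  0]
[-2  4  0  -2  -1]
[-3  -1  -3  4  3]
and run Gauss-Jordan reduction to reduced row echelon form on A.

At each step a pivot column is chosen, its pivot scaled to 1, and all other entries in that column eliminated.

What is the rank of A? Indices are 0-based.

rank = 4

[1] R0 /= 1  ⇒  (1, 2, 3, -1, -4)
     R1 -= -4·R0  ⇒  (0, 8, 8, -2, -16)
     R2 -= -2·R0  ⇒  (0, 8, 6, -4, -9)
     R3 -= -3·R0  ⇒  (0, 5, 6, 1, -9)
[2] R1 /= 8  ⇒  (0, 1, 1, -1/4, -2)
     R0 -= 2·R1  ⇒  (1, 0, 1, -1/2, 0)
     R2 -= 8·R1  ⇒  (0, 0, -2, -2, 7)
     R3 -= 5·R1  ⇒  (0, 0, 1, 9/4, 1)
[3] R2 /= -2  ⇒  (0, 0, 1, 1, -7/2)
     R0 -= 1·R2  ⇒  (1, 0, 0, -3/2, 7/2)
     R1 -= 1·R2  ⇒  (0, 1, 0, -5/4, 3/2)
     R3 -= 1·R2  ⇒  (0, 0, 0, 5/4, 9/2)
[4] R3 /= 5/4  ⇒  (0, 0, 0, 1, 18/5)
     R0 -= -3/2·R3  ⇒  (1, 0, 0, 0, 89/10)
     R1 -= -5/4·R3  ⇒  (0, 1, 0, 0, 6)
     R2 -= 1·R3  ⇒  (0, 0, 1, 0, -71/10)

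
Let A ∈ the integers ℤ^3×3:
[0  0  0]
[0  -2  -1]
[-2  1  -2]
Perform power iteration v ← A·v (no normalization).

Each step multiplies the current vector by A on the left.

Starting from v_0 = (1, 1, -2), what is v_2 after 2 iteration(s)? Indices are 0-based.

v_2 = (0, -3, -6)

v_0 = (1, 1, -2).
v_1 = A·v_0 = (0, 0, 3).
v_2 = A·v_1 = (0, -3, -6).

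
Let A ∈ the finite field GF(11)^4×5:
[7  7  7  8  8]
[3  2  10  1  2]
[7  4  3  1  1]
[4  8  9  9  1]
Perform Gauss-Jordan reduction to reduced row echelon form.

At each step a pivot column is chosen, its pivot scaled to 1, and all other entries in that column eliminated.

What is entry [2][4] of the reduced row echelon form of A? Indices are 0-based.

[1] R0 /= 7  ⇒  (1, 1, 1, 9, 9)
     R1 -= 3·R0  ⇒  (0, 10, 7, 7, 8)
     R2 -= 7·R0  ⇒  (0, 8, 7, 4, 4)
     R3 -= 4·R0  ⇒  (0, 4, 5, 6, 9)
[2] R1 /= 10  ⇒  (0, 1, 4, 4, 3)
     R0 -= 1·R1  ⇒  (1, 0, 8, 5, 6)
     R2 -= 8·R1  ⇒  (0, 0, 8, 5, 2)
     R3 -= 4·R1  ⇒  (0, 0, 0, 1, 8)
[3] R2 /= 8  ⇒  (0, 0, 1, 2, 3)
     R0 -= 8·R2  ⇒  (1, 0, 0, 0, 4)
     R1 -= 4·R2  ⇒  (0, 1, 0, 7, 2)
[4] R3 /= 1  ⇒  (0, 0, 0, 1, 8)
     R1 -= 7·R3  ⇒  (0, 1, 0, 0, 1)
     R2 -= 2·R3  ⇒  (0, 0, 1, 0, 9)

M[2][4] = 9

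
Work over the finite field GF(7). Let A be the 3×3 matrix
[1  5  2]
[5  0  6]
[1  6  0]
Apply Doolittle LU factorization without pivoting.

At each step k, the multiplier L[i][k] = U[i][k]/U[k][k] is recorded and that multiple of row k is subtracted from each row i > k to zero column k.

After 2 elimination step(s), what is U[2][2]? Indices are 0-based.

k=0: U[0][0]=1
  eliminate (1,0): mult=5, new row 1: (0, 3, 3); set L[1][0]=5
  eliminate (2,0): mult=1, new row 2: (0, 1, 5); set L[2][0]=1
k=1: U[1][1]=3
  eliminate (2,1): mult=5, new row 2: (0, 0, 4); set L[2][1]=5

U[2][2] = 4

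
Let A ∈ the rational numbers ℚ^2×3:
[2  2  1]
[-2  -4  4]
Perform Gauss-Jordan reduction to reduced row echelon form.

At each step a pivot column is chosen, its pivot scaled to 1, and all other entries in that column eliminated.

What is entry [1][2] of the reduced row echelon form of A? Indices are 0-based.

M[1][2] = -5/2

[1] R0 /= 2  ⇒  (1, 1, 1/2)
     R1 -= -2·R0  ⇒  (0, -2, 5)
[2] R1 /= -2  ⇒  (0, 1, -5/2)
     R0 -= 1·R1  ⇒  (1, 0, 3)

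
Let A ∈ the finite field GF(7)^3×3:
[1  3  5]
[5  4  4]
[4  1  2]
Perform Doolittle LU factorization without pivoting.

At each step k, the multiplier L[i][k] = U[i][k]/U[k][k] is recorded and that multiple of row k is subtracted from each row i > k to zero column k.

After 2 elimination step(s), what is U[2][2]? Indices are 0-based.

k=0: U[0][0]=1
  eliminate (1,0): mult=5, new row 1: (0, 3, 0); set L[1][0]=5
  eliminate (2,0): mult=4, new row 2: (0, 3, 3); set L[2][0]=4
k=1: U[1][1]=3
  eliminate (2,1): mult=1, new row 2: (0, 0, 3); set L[2][1]=1

U[2][2] = 3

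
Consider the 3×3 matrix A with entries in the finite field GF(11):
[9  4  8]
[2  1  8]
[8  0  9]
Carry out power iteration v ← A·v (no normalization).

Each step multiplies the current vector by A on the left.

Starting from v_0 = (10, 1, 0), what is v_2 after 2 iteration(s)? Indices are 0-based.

v_2 = (8, 2, 9)

v_0 = (10, 1, 0).
v_1 = A·v_0 = (6, 10, 3).
v_2 = A·v_1 = (8, 2, 9).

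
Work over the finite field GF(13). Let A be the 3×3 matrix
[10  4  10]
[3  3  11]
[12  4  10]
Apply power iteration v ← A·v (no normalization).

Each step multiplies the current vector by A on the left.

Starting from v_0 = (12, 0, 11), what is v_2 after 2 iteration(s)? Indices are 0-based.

v_0 = (12, 0, 11).
v_1 = A·v_0 = (9, 1, 7).
v_2 = A·v_1 = (8, 3, 0).

v_2 = (8, 3, 0)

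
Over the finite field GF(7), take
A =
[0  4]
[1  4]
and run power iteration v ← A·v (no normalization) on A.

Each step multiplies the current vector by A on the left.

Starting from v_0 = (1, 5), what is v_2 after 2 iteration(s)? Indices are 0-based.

v_0 = (1, 5).
v_1 = A·v_0 = (6, 0).
v_2 = A·v_1 = (0, 6).

v_2 = (0, 6)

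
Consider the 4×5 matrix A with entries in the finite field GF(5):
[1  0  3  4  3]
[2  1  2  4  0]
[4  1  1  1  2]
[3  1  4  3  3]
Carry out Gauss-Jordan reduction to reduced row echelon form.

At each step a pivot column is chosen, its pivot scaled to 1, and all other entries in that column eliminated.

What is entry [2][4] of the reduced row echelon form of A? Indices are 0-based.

M[2][4] = 0

step 1: normalize row 0 (÷1) = (1, 0, 3, 4, 3)
  row 1: subtract 2×row0 = (0, 1, 1, 1, 4)
  row 2: subtract 4×row0 = (0, 1, 4, 0, 0)
  row 3: subtract 3×row0 = (0, 1, 0, 1, 4)
step 2: normalize row 1 (÷1) = (0, 1, 1, 1, 4)
  row 2: subtract 1×row1 = (0, 0, 3, 4, 1)
  row 3: subtract 1×row1 = (0, 0, 4, 0, 0)
step 3: normalize row 2 (÷3) = (0, 0, 1, 3, 2)
  row 0: subtract 3×row2 = (1, 0, 0, 0, 2)
  row 1: subtract 1×row2 = (0, 1, 0, 3, 2)
  row 3: subtract 4×row2 = (0, 0, 0, 3, 2)
step 4: normalize row 3 (÷3) = (0, 0, 0, 1, 4)
  row 1: subtract 3×row3 = (0, 1, 0, 0, 0)
  row 2: subtract 3×row3 = (0, 0, 1, 0, 0)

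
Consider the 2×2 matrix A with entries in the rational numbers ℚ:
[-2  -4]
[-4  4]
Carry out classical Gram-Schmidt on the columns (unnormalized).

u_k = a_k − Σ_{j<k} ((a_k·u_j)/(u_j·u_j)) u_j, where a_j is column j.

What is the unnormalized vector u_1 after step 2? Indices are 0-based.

Step 1: u_0 = a_0 = (-2, -4).
Step 2: u_1 = a_1 − (-2/5)·u_0 = (-24/5, 12/5).

u_1 = (-24/5, 12/5)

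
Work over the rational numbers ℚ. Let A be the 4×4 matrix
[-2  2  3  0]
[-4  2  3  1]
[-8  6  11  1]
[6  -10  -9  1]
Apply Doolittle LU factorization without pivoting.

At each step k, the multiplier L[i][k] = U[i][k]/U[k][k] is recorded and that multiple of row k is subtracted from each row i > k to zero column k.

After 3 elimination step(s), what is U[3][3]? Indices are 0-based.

U[3][3] = -1

[col 0] pivot -2
  R1 -= 2*R0 → (0, -2, -3, 1)  (L[1][0] := 2)
  R2 -= 4*R0 → (0, -2, -1, 1)  (L[2][0] := 4)
  R3 -= -3*R0 → (0, -4, 0, 1)  (L[3][0] := -3)
[col 1] pivot -2
  R2 -= 1*R1 → (0, 0, 2, 0)  (L[2][1] := 1)
  R3 -= 2*R1 → (0, 0, 6, -1)  (L[3][1] := 2)
[col 2] pivot 2
  R3 -= 3*R2 → (0, 0, 0, -1)  (L[3][2] := 3)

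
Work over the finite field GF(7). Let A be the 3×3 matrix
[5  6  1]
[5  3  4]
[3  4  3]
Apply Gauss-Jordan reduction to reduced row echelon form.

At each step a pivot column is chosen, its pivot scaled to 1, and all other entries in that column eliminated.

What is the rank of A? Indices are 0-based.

rank = 2

pivot(0,0)=5: scale R0 → (1, 4, 3)
  clear (1,0): R1 −= (5)R0 → (0, 4, 3)
  clear (2,0): R2 −= (3)R0 → (0, 6, 1)
pivot(1,1)=4: scale R1 → (0, 1, 6)
  clear (0,1): R0 −= (4)R1 → (1, 0, 0)
  clear (2,1): R2 −= (6)R1 → (0, 0, 0)
col 2: no nonzero at/below row 2; advance.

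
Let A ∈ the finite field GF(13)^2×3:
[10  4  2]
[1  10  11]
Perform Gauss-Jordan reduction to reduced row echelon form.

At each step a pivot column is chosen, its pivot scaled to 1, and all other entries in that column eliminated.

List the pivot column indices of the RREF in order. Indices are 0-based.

pivot columns: 0, 1

[1] R0 /= 10  ⇒  (1, 3, 8)
     R1 -= 1·R0  ⇒  (0, 7, 3)
[2] R1 /= 7  ⇒  (0, 1, 6)
     R0 -= 3·R1  ⇒  (1, 0, 3)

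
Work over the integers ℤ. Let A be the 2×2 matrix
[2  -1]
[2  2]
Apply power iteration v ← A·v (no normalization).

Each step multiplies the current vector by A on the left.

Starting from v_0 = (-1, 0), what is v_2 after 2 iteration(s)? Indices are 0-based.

v_0 = (-1, 0).
v_1 = A·v_0 = (-2, -2).
v_2 = A·v_1 = (-2, -8).

v_2 = (-2, -8)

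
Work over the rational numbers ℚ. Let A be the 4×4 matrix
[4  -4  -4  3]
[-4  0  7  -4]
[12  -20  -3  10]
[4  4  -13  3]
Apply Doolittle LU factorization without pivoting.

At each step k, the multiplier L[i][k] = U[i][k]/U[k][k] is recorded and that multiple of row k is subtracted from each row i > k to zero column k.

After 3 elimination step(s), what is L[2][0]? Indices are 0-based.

k=0: U[0][0]=4
  eliminate (1,0): mult=-1, new row 1: (0, -4, 3, -1); set L[1][0]=-1
  eliminate (2,0): mult=3, new row 2: (0, -8, 9, 1); set L[2][0]=3
  eliminate (3,0): mult=1, new row 3: (0, 8, -9, 0); set L[3][0]=1
k=1: U[1][1]=-4
  eliminate (2,1): mult=2, new row 2: (0, 0, 3, 3); set L[2][1]=2
  eliminate (3,1): mult=-2, new row 3: (0, 0, -3, -2); set L[3][1]=-2
k=2: U[2][2]=3
  eliminate (3,2): mult=-1, new row 3: (0, 0, 0, 1); set L[3][2]=-1

L[2][0] = 3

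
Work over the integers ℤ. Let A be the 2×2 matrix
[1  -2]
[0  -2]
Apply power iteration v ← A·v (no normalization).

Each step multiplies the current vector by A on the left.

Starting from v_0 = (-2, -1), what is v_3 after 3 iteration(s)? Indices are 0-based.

v_0 = (-2, -1).
v_1 = A·v_0 = (0, 2).
v_2 = A·v_1 = (-4, -4).
v_3 = A·v_2 = (4, 8).

v_3 = (4, 8)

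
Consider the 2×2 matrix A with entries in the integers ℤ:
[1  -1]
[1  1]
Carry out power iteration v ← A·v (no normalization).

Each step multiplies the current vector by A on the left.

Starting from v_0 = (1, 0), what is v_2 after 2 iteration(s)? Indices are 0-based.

v_2 = (0, 2)

v_0 = (1, 0).
v_1 = A·v_0 = (1, 1).
v_2 = A·v_1 = (0, 2).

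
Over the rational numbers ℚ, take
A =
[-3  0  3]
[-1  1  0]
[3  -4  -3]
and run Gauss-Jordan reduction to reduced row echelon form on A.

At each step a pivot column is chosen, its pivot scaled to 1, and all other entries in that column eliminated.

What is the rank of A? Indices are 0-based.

rank = 3

[1] R0 /= -3  ⇒  (1, 0, -1)
     R1 -= -1·R0  ⇒  (0, 1, -1)
     R2 -= 3·R0  ⇒  (0, -4, 0)
[2] R1 /= 1  ⇒  (0, 1, -1)
     R2 -= -4·R1  ⇒  (0, 0, -4)
[3] R2 /= -4  ⇒  (0, 0, 1)
     R0 -= -1·R2  ⇒  (1, 0, 0)
     R1 -= -1·R2  ⇒  (0, 1, 0)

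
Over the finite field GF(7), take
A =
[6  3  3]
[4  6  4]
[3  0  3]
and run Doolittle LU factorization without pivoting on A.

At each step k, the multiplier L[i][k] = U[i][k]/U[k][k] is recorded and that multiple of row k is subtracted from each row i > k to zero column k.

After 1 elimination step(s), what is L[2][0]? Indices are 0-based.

k=0: U[0][0]=6
  eliminate (1,0): mult=3, new row 1: (0, 4, 2); set L[1][0]=3
  eliminate (2,0): mult=4, new row 2: (0, 2, 5); set L[2][0]=4

L[2][0] = 4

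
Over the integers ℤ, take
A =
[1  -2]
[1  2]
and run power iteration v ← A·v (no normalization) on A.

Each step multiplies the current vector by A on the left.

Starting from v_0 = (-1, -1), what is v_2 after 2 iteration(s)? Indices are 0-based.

v_0 = (-1, -1).
v_1 = A·v_0 = (1, -3).
v_2 = A·v_1 = (7, -5).

v_2 = (7, -5)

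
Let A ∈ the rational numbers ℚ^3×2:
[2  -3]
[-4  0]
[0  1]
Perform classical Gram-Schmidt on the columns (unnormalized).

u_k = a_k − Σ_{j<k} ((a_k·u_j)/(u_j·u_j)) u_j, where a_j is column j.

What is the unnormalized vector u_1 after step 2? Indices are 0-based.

Step 1: u_0 = a_0 = (2, -4, 0).
Step 2: u_1 = a_1 − (-3/10)·u_0 = (-12/5, -6/5, 1).

u_1 = (-12/5, -6/5, 1)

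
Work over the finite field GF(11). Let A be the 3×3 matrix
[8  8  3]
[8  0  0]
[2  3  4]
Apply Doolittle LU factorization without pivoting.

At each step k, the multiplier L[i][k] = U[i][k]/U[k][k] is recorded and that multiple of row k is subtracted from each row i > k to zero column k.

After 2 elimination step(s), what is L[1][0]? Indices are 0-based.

[col 0] pivot 8
  R1 -= 1*R0 → (0, 3, 8)  (L[1][0] := 1)
  R2 -= 3*R0 → (0, 1, 6)  (L[2][0] := 3)
[col 1] pivot 3
  R2 -= 4*R1 → (0, 0, 7)  (L[2][1] := 4)

L[1][0] = 1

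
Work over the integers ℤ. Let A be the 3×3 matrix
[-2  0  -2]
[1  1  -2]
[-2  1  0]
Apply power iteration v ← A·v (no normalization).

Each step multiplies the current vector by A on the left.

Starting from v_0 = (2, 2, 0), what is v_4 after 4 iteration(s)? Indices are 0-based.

v_0 = (2, 2, 0).
v_1 = A·v_0 = (-4, 4, -2).
v_2 = A·v_1 = (12, 4, 12).
v_3 = A·v_2 = (-48, -8, -20).
v_4 = A·v_3 = (136, -16, 88).

v_4 = (136, -16, 88)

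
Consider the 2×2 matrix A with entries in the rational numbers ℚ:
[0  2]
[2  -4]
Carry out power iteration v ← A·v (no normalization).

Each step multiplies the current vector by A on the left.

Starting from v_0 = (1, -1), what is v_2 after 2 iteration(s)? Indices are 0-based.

v_2 = (12, -28)

v_0 = (1, -1).
v_1 = A·v_0 = (-2, 6).
v_2 = A·v_1 = (12, -28).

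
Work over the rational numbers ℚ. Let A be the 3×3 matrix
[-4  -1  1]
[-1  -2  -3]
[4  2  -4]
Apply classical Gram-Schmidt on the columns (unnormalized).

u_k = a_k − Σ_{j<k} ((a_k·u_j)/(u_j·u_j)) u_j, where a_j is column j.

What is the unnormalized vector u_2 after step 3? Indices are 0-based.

u_2 = (-204/101, -136/101, -238/101)

Step 1: u_0 = a_0 = (-4, -1, 4).
Step 2: u_1 = a_1 − (14/33)·u_0 = (23/33, -52/33, 10/33).
Step 3: u_2 = a_2 − (-17/33)·u_0 − (139/101)·u_1 = (-204/101, -136/101, -238/101).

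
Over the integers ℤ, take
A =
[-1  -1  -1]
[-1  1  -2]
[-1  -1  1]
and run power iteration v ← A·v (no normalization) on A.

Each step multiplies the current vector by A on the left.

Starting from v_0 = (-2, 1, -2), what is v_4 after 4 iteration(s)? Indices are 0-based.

v_0 = (-2, 1, -2).
v_1 = A·v_0 = (3, 7, -1).
v_2 = A·v_1 = (-9, 6, -11).
v_3 = A·v_2 = (14, 37, -8).
v_4 = A·v_3 = (-43, 39, -59).

v_4 = (-43, 39, -59)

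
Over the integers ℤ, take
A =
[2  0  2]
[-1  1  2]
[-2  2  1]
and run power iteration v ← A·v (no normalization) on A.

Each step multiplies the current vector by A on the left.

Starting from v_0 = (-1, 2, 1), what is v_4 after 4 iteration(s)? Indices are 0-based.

v_4 = (178, 31, -19)

v_0 = (-1, 2, 1).
v_1 = A·v_0 = (0, 5, 7).
v_2 = A·v_1 = (14, 19, 17).
v_3 = A·v_2 = (62, 39, 27).
v_4 = A·v_3 = (178, 31, -19).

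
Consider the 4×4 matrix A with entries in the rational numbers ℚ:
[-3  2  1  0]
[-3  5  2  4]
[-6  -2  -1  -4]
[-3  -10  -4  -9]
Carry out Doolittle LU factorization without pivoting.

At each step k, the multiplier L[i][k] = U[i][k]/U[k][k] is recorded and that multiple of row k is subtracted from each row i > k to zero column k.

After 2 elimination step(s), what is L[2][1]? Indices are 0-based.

Step 1: pivot at (0,0) is -3.
  row1 ← row1 − (1)·row0  ⇒  L[1][0]=1, U row1=(0, 3, 1, 4)
  row2 ← row2 − (2)·row0  ⇒  L[2][0]=2, U row2=(0, -6, -3, -4)
  row3 ← row3 − (1)·row0  ⇒  L[3][0]=1, U row3=(0, -12, -5, -9)
Step 2: pivot at (1,1) is 3.
  row2 ← row2 − (-2)·row1  ⇒  L[2][1]=-2, U row2=(0, 0, -1, 4)
  row3 ← row3 − (-4)·row1  ⇒  L[3][1]=-4, U row3=(0, 0, -1, 7)

L[2][1] = -2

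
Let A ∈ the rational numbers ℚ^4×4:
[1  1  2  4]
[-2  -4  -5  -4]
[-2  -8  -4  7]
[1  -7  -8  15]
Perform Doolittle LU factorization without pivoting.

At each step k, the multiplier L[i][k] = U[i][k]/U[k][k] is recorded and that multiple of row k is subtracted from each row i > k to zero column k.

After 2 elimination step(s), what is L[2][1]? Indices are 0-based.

Step 1: pivot at (0,0) is 1.
  row1 ← row1 − (-2)·row0  ⇒  L[1][0]=-2, U row1=(0, -2, -1, 4)
  row2 ← row2 − (-2)·row0  ⇒  L[2][0]=-2, U row2=(0, -6, 0, 15)
  row3 ← row3 − (1)·row0  ⇒  L[3][0]=1, U row3=(0, -8, -10, 11)
Step 2: pivot at (1,1) is -2.
  row2 ← row2 − (3)·row1  ⇒  L[2][1]=3, U row2=(0, 0, 3, 3)
  row3 ← row3 − (4)·row1  ⇒  L[3][1]=4, U row3=(0, 0, -6, -5)

L[2][1] = 3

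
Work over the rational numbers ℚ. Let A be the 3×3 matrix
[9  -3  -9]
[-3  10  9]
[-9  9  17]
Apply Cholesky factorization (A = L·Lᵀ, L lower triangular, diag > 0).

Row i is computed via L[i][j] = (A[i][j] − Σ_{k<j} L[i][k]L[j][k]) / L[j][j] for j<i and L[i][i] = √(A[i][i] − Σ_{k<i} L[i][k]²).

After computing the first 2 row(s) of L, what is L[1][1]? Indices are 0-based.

L[1][1] = 3

Step 1: L[0][0] = √(9) = 3.
  L[1][0] = (-3) / L[0][0] = -1.
Step 2: L[1][1] = √(9) = 3.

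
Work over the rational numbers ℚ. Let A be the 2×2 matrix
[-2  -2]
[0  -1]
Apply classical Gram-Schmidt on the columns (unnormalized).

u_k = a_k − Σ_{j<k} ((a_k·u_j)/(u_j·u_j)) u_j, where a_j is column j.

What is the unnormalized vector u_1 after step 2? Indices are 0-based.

u_1 = (0, -1)

Step 1: u_0 = a_0 = (-2, 0).
Step 2: u_1 = a_1 − (1)·u_0 = (0, -1).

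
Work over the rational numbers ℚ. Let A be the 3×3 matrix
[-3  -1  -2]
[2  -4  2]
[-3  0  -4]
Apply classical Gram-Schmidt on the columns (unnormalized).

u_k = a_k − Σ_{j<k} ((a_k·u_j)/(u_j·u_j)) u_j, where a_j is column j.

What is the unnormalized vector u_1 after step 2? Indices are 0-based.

Step 1: u_0 = a_0 = (-3, 2, -3).
Step 2: u_1 = a_1 − (-5/22)·u_0 = (-37/22, -39/11, -15/22).

u_1 = (-37/22, -39/11, -15/22)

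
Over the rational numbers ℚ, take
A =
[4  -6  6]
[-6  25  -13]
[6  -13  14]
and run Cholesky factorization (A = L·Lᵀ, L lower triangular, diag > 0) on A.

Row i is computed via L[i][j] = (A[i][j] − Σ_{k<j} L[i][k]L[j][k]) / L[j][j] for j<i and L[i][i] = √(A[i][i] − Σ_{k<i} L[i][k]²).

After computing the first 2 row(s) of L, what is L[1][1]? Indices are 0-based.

Step 1: L[0][0] = √(4) = 2.
  L[1][0] = (-6) / L[0][0] = -3.
Step 2: L[1][1] = √(16) = 4.

L[1][1] = 4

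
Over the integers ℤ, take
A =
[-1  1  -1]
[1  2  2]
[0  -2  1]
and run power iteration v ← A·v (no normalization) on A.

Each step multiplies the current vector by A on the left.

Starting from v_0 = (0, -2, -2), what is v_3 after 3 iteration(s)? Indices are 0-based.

v_0 = (0, -2, -2).
v_1 = A·v_0 = (0, -8, 2).
v_2 = A·v_1 = (-10, -12, 18).
v_3 = A·v_2 = (-20, 2, 42).

v_3 = (-20, 2, 42)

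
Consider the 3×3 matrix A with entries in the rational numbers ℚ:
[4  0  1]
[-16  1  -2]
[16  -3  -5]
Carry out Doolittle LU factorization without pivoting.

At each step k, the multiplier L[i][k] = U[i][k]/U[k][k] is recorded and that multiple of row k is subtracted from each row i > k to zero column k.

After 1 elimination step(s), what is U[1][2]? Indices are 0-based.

k=0: U[0][0]=4
  eliminate (1,0): mult=-4, new row 1: (0, 1, 2); set L[1][0]=-4
  eliminate (2,0): mult=4, new row 2: (0, -3, -9); set L[2][0]=4

U[1][2] = 2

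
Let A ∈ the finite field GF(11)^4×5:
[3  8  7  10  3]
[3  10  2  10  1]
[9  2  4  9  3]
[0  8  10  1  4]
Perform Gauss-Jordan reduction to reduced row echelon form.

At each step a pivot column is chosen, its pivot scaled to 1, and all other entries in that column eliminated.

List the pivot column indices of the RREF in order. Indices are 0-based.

pivot columns: 0, 1, 2, 3

pivot(0,0)=3: scale R0 → (1, 10, 6, 7, 1)
  clear (1,0): R1 −= (3)R0 → (0, 2, 6, 0, 9)
  clear (2,0): R2 −= (9)R0 → (0, 0, 5, 1, 5)
pivot(1,1)=2: scale R1 → (0, 1, 3, 0, 10)
  clear (0,1): R0 −= (10)R1 → (1, 0, 9, 7, 0)
  clear (3,1): R3 −= (8)R1 → (0, 0, 8, 1, 1)
pivot(2,2)=5: scale R2 → (0, 0, 1, 9, 1)
  clear (0,2): R0 −= (9)R2 → (1, 0, 0, 3, 2)
  clear (1,2): R1 −= (3)R2 → (0, 1, 0, 6, 7)
  clear (3,2): R3 −= (8)R2 → (0, 0, 0, 6, 4)
pivot(3,3)=6: scale R3 → (0, 0, 0, 1, 8)
  clear (0,3): R0 −= (3)R3 → (1, 0, 0, 0, 0)
  clear (1,3): R1 −= (6)R3 → (0, 1, 0, 0, 3)
  clear (2,3): R2 −= (9)R3 → (0, 0, 1, 0, 6)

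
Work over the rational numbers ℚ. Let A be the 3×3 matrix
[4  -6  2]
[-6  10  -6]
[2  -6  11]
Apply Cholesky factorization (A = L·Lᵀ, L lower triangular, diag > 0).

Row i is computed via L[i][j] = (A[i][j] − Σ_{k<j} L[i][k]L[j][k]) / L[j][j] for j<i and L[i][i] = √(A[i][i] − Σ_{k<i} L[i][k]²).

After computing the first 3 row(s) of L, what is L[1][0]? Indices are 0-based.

Step 1: L[0][0] = √(4) = 2.
  L[1][0] = (-6) / L[0][0] = -3.
Step 2: L[1][1] = √(1) = 1.
  L[2][0] = (2) / L[0][0] = 1.
  L[2][1] = (-3) / L[1][1] = -3.
Step 3: L[2][2] = √(1) = 1.

L[1][0] = -3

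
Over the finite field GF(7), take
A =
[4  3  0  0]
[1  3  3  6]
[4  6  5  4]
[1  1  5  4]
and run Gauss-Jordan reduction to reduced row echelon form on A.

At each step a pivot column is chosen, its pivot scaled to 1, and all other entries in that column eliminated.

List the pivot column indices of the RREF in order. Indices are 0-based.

[1] R0 /= 4  ⇒  (1, 6, 0, 0)
     R1 -= 1·R0  ⇒  (0, 4, 3, 6)
     R2 -= 4·R0  ⇒  (0, 3, 5, 4)
     R3 -= 1·R0  ⇒  (0, 2, 5, 4)
[2] R1 /= 4  ⇒  (0, 1, 6, 5)
     R0 -= 6·R1  ⇒  (1, 0, 6, 5)
     R2 -= 3·R1  ⇒  (0, 0, 1, 3)
     R3 -= 2·R1  ⇒  (0, 0, 0, 1)
[3] R2 /= 1  ⇒  (0, 0, 1, 3)
     R0 -= 6·R2  ⇒  (1, 0, 0, 1)
     R1 -= 6·R2  ⇒  (0, 1, 0, 1)
[4] R3 /= 1  ⇒  (0, 0, 0, 1)
     R0 -= 1·R3  ⇒  (1, 0, 0, 0)
     R1 -= 1·R3  ⇒  (0, 1, 0, 0)
     R2 -= 3·R3  ⇒  (0, 0, 1, 0)

pivot columns: 0, 1, 2, 3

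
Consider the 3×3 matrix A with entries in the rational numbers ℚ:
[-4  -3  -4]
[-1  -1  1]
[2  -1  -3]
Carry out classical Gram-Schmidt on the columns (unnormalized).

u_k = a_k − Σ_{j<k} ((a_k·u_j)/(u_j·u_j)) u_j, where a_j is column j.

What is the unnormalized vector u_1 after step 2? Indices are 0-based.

Step 1: u_0 = a_0 = (-4, -1, 2).
Step 2: u_1 = a_1 − (11/21)·u_0 = (-19/21, -10/21, -43/21).

u_1 = (-19/21, -10/21, -43/21)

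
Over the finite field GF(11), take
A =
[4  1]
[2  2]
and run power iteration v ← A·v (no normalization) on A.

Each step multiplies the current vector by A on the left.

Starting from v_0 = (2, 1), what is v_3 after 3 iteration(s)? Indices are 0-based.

v_3 = (0, 1)

v_0 = (2, 1).
v_1 = A·v_0 = (9, 6).
v_2 = A·v_1 = (9, 8).
v_3 = A·v_2 = (0, 1).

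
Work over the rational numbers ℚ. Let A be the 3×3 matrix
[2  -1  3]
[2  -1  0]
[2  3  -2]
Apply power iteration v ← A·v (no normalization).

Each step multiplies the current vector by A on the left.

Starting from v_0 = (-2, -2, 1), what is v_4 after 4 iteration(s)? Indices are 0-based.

v_0 = (-2, -2, 1).
v_1 = A·v_0 = (1, -2, -12).
v_2 = A·v_1 = (-32, 4, 20).
v_3 = A·v_2 = (-8, -68, -92).
v_4 = A·v_3 = (-224, 52, -36).

v_4 = (-224, 52, -36)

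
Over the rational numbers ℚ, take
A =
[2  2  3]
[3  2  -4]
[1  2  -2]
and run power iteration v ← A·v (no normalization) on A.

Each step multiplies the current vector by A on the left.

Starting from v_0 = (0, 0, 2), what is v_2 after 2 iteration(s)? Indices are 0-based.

v_2 = (-16, 18, -2)

v_0 = (0, 0, 2).
v_1 = A·v_0 = (6, -8, -4).
v_2 = A·v_1 = (-16, 18, -2).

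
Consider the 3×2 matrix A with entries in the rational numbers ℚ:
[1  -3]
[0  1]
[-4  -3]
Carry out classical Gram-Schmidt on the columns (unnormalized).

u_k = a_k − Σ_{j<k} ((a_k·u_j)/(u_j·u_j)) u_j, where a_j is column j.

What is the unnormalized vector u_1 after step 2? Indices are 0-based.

Step 1: u_0 = a_0 = (1, 0, -4).
Step 2: u_1 = a_1 − (9/17)·u_0 = (-60/17, 1, -15/17).

u_1 = (-60/17, 1, -15/17)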